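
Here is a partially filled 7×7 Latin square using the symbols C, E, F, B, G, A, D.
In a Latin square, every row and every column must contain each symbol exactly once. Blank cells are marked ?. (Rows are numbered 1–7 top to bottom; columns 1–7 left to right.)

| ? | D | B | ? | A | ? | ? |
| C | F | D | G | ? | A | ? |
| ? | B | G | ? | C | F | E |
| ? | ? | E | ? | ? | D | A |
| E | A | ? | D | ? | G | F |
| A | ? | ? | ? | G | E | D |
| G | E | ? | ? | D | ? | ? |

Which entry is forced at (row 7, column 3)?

A

Row 1, column 1: row 1 has {B, A, D} and column 1 has {C, E, G, A}, leaving only F.
Row 1, column 6: row 1 has {F, B, A, D} and column 6 has {E, F, G, A, D}, leaving only C.
Row 1, column 4: row 1 has {C, F, B, A, D} and column 4 has {G, D}, leaving only E.
Row 1, column 7: row 1 has {C, E, F, B, A, D} and column 7 has {E, F, A, D}, leaving only G.
Row 2, column 7: row 2 has {C, F, G, A, D} and column 7 has {E, F, G, A, D}, leaving only B.
Row 2, column 5: row 2 has {C, F, B, G, A, D} and column 5 has {C, G, A, D}, leaving only E.
Row 3, column 1: row 3 has {C, E, F, B, G} and column 1 has {C, E, F, G, A}, leaving only D.
Row 3, column 4: row 3 has {C, E, F, B, G, D} and column 4 has {E, G, D}, leaving only A.
Row 4, column 1: row 4 has {E, A, D} and column 1 has {C, E, F, G, A, D}, leaving only B.
Row 4, column 5: row 4 has {E, B, A, D} and column 5 has {C, E, G, A, D}, leaving only F.
Row 4, column 4: row 4 has {E, F, B, A, D} and column 4 has {E, G, A, D}, leaving only C.
Row 4, column 2: row 4 has {C, E, F, B, A, D} and column 2 has {E, F, B, A, D}, leaving only G.
Row 5, column 3: row 5 has {E, F, G, A, D} and column 3 has {E, B, G, D}, leaving only C.
Row 5, column 5: row 5 has {C, E, F, G, A, D} and column 5 has {C, E, F, G, A, D}, leaving only B.
Row 6, column 2: row 6 has {E, G, A, D} and column 2 has {E, F, B, G, A, D}, leaving only C.
Row 6, column 3: row 6 has {C, E, G, A, D} and column 3 has {C, E, B, G, D}, leaving only F.
Row 7 already has {E, G, D} and column 3 already has {C, E, F, B, G, D}, so row 7, column 3 must be A.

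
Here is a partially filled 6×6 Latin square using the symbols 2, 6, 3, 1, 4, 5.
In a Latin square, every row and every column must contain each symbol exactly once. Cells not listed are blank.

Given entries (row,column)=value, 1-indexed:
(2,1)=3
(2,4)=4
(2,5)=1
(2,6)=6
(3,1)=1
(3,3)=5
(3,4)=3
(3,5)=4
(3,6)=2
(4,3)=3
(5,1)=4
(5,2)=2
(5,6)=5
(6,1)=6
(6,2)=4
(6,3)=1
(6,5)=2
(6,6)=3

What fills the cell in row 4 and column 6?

Row 2, column 2: row 2 has {6, 3, 1, 4} and column 2 has {2, 4}, leaving only 5.
Row 2, column 3: row 2 has {6, 3, 1, 4, 5} and column 3 has {3, 1, 5}, leaving only 2.
Row 3, column 2: row 3 has {2, 3, 1, 4, 5} and column 2 has {2, 4, 5}, leaving only 6.
Row 4, column 2: row 4 has {3} and column 2 has {2, 6, 4, 5}, leaving only 1.
Row 4 already has {3, 1} and column 6 already has {2, 6, 3, 5}, so row 4, column 6 must be 4.

4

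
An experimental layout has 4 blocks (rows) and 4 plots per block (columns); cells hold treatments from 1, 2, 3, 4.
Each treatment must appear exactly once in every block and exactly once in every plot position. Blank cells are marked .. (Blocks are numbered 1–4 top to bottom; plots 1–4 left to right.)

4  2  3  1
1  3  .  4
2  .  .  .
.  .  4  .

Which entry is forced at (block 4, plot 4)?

2

Block 2, plot 3: block 2 has {1, 3, 4} and plot 3 has {3, 4}, leaving only 2.
Block 3, plot 3: block 3 has {2} and plot 3 has {2, 3, 4}, leaving only 1.
Block 3, plot 2: block 3 has {1, 2} and plot 2 has {2, 3}, leaving only 4.
Block 3, plot 4: block 3 has {1, 2, 4} and plot 4 has {1, 4}, leaving only 3.
Block 4 already has {4} and plot 4 already has {1, 3, 4}, so block 4, plot 4 must be 2.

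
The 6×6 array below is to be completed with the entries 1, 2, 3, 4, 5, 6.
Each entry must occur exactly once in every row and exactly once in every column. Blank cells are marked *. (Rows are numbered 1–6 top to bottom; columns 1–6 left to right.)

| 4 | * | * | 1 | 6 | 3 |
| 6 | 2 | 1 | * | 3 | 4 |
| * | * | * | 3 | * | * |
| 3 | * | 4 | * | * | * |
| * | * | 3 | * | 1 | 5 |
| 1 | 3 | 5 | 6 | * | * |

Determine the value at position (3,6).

Row 1, column 2: row 1 has {1, 3, 4, 6} and column 2 has {2, 3}, leaving only 5.
Row 1, column 3: row 1 has {1, 3, 4, 5, 6} and column 3 has {1, 3, 4, 5}, leaving only 2.
Row 2, column 4: row 2 has {1, 2, 3, 4, 6} and column 4 has {1, 3, 6}, leaving only 5.
Row 3, column 3: row 3 has {3} and column 3 has {1, 2, 3, 4, 5}, leaving only 6.
Row 4, column 4: row 4 has {3, 4} and column 4 has {1, 3, 5, 6}, leaving only 2.
Row 4, column 5: row 4 has {2, 3, 4} and column 5 has {1, 3, 6}, leaving only 5.
Row 5, column 1: row 5 has {1, 3, 5} and column 1 has {1, 3, 4, 6}, leaving only 2.
Row 3, column 1: row 3 has {3, 6} and column 1 has {1, 2, 3, 4, 6}, leaving only 5.
Row 5, column 4: row 5 has {1, 2, 3, 5} and column 4 has {1, 2, 3, 5, 6}, leaving only 4.
Row 5, column 2: row 5 has {1, 2, 3, 4, 5} and column 2 has {2, 3, 5}, leaving only 6.
Row 4, column 2: row 4 has {2, 3, 4, 5} and column 2 has {2, 3, 5, 6}, leaving only 1.
Row 3, column 2: row 3 has {3, 5, 6} and column 2 has {1, 2, 3, 5, 6}, leaving only 4.
Row 3, column 5: row 3 has {3, 4, 5, 6} and column 5 has {1, 3, 5, 6}, leaving only 2.
Row 3 already has {2, 3, 4, 5, 6} and column 6 already has {3, 4, 5}, so row 3, column 6 must be 1.

1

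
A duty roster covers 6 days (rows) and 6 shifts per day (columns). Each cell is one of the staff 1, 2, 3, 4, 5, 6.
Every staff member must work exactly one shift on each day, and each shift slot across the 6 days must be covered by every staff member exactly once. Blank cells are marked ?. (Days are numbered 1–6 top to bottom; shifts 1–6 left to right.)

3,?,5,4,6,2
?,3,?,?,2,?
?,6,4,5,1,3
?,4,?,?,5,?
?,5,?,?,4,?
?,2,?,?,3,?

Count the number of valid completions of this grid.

16

Day 1, shift 2: eliminating its day and shift leaves {1}.
Day 2, shift 1: eliminating its day and shift leaves {1, 4, 5, 6}.
Day 2, shift 3: eliminating its day and shift leaves {1, 6}.
Day 2, shift 4: eliminating its day and shift leaves {1, 6}.
Day 2, shift 6: eliminating its day and shift leaves {1, 4, 5, 6}.
Day 3, shift 1: eliminating its day and shift leaves {2}.
Day 4, shift 1: eliminating its day and shift leaves {1, 2, 6}.
Day 4, shift 3: eliminating its day and shift leaves {1, 2, 3, 6}.
Day 4, shift 4: eliminating its day and shift leaves {1, 2, 3, 6}.
Day 4, shift 6: eliminating its day and shift leaves {1, 6}.
Day 5, shift 1: eliminating its day and shift leaves {1, 2, 6}.
Day 5, shift 3: eliminating its day and shift leaves {1, 2, 3, 6}.
Day 5, shift 4: eliminating its day and shift leaves {1, 2, 3, 6}.
Day 5, shift 6: eliminating its day and shift leaves {1, 6}.
Day 6, shift 1: eliminating its day and shift leaves {1, 4, 5, 6}.
Day 6, shift 3: eliminating its day and shift leaves {1, 6}.
Day 6, shift 4: eliminating its day and shift leaves {1, 6}.
Day 6, shift 6: eliminating its day and shift leaves {1, 4, 5, 6}.
Enumerating the assignments across these blanks that avoid any day or shift repeat gives 16 completions.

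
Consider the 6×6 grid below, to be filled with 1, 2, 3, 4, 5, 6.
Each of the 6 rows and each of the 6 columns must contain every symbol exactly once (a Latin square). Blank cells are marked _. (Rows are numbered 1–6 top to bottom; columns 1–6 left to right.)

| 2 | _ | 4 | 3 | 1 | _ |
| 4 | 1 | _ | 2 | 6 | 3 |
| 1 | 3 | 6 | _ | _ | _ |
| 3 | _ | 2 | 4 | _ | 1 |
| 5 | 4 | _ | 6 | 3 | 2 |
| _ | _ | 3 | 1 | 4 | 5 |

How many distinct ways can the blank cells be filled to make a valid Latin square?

1

Row 1, column 2: eliminating its row and column leaves {5, 6}.
Row 1, column 6: eliminating its row and column leaves {6}.
Row 2, column 3: eliminating its row and column leaves {5}.
Row 3, column 4: eliminating its row and column leaves {5}.
Row 3, column 5: eliminating its row and column leaves {2, 5}.
Row 3, column 6: eliminating its row and column leaves {4}.
Row 4, column 2: eliminating its row and column leaves {5, 6}.
Row 4, column 5: eliminating its row and column leaves {5}.
Row 5, column 3: eliminating its row and column leaves {1}.
Row 6, column 1: eliminating its row and column leaves {6}.
Row 6, column 2: eliminating its row and column leaves {2, 6}.
Only one assignment across all blanks avoids any row or column repeat, giving 1 completion.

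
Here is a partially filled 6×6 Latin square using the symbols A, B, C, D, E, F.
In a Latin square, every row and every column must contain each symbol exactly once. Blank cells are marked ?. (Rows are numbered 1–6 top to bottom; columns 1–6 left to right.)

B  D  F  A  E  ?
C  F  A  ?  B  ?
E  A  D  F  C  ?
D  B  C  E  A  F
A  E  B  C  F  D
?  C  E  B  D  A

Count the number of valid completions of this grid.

Row 1, column 6: eliminating its row and column leaves {C}.
Row 2, column 4: eliminating its row and column leaves {D}.
Row 2, column 6: eliminating its row and column leaves {E}.
Row 3, column 6: eliminating its row and column leaves {B}.
Row 6, column 1: eliminating its row and column leaves {F}.
Only one assignment across all blanks avoids any row or column repeat, giving 1 completion.

1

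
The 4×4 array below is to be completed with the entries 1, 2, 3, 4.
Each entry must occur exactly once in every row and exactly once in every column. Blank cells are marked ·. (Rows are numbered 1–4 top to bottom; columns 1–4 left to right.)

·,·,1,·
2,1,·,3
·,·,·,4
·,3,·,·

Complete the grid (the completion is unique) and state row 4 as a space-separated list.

4 3 2 1

Row 1, column 4: row 1 has {1} and column 4 has {3, 4}, leaving only 2.
Row 4, column 4: row 4 has {3} and column 4 has {2, 3, 4}, leaving only 1.
Row 4, column 1: row 4 has {1, 3} and column 1 has {2}, leaving only 4.
Row 4, column 3: row 4 has {1, 3, 4} and column 3 has {1}, leaving only 2.
So row 4 reads: 4 3 2 1.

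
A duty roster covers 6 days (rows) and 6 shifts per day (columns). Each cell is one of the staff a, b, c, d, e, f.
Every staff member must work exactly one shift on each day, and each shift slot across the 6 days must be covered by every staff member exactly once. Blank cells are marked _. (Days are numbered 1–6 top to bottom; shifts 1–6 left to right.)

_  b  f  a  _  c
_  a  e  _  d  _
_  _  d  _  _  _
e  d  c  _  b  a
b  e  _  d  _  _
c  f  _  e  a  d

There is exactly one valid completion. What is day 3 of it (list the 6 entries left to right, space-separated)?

a c d b f e

Day 3, shift 2: day 3 has {d} and shift 2 has {a, b, d, e, f}, leaving only c.
Day 1, shift 1: day 1 has {a, b, c, f} and shift 1 has {b, c, e}, leaving only d.
Day 1, shift 5: day 1 has {a, b, c, d, f} and shift 5 has {a, b, d}, leaving only e.
Day 3, shift 5: day 3 has {c, d} and shift 5 has {a, b, d, e}, leaving only f.
Day 3, shift 1: day 3 has {c, d, f} and shift 1 has {b, c, d, e}, leaving only a.
Day 3, shift 4: day 3 has {a, c, d, f} and shift 4 has {a, d, e}, leaving only b.
Day 3, shift 6: day 3 has {a, b, c, d, f} and shift 6 has {a, c, d}, leaving only e.
So day 3 reads: a c d b f e.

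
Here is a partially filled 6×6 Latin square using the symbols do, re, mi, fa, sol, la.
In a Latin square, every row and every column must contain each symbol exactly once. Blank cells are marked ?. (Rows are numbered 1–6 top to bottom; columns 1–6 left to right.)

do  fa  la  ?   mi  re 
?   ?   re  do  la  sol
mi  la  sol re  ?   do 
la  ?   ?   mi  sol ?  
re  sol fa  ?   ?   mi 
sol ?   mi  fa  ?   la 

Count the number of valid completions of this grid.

1

Row 1, column 4: eliminating its row and column leaves {sol}.
Row 2, column 1: eliminating its row and column leaves {fa}.
Row 2, column 2: eliminating its row and column leaves {mi}.
Row 3, column 5: eliminating its row and column leaves {fa}.
Row 4, column 2: eliminating its row and column leaves {do, re}.
Row 4, column 3: eliminating its row and column leaves {do}.
Row 4, column 6: eliminating its row and column leaves {fa}.
Row 5, column 4: eliminating its row and column leaves {la}.
Row 5, column 5: eliminating its row and column leaves {do}.
Row 6, column 2: eliminating its row and column leaves {do, re}.
Row 6, column 5: eliminating its row and column leaves {do, re}.
Only one assignment across all blanks avoids any row or column repeat, giving 1 completion.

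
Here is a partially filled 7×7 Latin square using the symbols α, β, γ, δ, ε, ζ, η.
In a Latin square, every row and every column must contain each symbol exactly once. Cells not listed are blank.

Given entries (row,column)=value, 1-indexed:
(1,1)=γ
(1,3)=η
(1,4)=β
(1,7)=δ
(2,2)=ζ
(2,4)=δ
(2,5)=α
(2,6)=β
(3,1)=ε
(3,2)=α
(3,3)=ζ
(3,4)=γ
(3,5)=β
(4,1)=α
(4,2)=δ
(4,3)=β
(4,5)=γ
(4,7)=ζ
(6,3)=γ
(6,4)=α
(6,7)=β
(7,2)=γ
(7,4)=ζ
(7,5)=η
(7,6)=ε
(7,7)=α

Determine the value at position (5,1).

Row 1, column 2: row 1 has {β, γ, δ, η} and column 2 has {α, γ, δ, ζ}, leaving only ε.
Row 1, column 5: row 1 has {β, γ, δ, ε, η} and column 5 has {α, β, γ, η}, leaving only ζ.
Row 1, column 6: row 1 has {β, γ, δ, ε, ζ, η} and column 6 has {β, ε}, leaving only α.
Row 2, column 1: row 2 has {α, β, δ, ζ} and column 1 has {α, γ, ε}, leaving only η.
Row 2, column 3: row 2 has {α, β, δ, ζ, η} and column 3 has {β, γ, ζ, η}, leaving only ε.
Row 2, column 7: row 2 has {α, β, δ, ε, ζ, η} and column 7 has {α, β, δ, ζ}, leaving only γ.
Row 3, column 7: row 3 has {α, β, γ, ε, ζ} and column 7 has {α, β, γ, δ, ζ}, leaving only η.
Row 3, column 6: row 3 has {α, β, γ, ε, ζ, η} and column 6 has {α, β, ε}, leaving only δ.
Row 4, column 6: row 4 has {α, β, γ, δ, ζ} and column 6 has {α, β, δ, ε}, leaving only η.
Row 4, column 4: row 4 has {α, β, γ, δ, ζ, η} and column 4 has {α, β, γ, δ, ζ}, leaving only ε.
Row 5, column 4: row 5 has {} and column 4 has {α, β, γ, δ, ε, ζ}, leaving only η.
Row 5, column 2: row 5 has {η} and column 2 has {α, γ, δ, ε, ζ}, leaving only β.
Row 5, column 7: row 5 has {β, η} and column 7 has {α, β, γ, δ, ζ, η}, leaving only ε.
Row 5, column 5: row 5 has {β, ε, η} and column 5 has {α, β, γ, ζ, η}, leaving only δ.
Row 5 already has {β, δ, ε, η} and column 1 already has {α, γ, ε, η}, so row 5, column 1 must be ζ.

ζ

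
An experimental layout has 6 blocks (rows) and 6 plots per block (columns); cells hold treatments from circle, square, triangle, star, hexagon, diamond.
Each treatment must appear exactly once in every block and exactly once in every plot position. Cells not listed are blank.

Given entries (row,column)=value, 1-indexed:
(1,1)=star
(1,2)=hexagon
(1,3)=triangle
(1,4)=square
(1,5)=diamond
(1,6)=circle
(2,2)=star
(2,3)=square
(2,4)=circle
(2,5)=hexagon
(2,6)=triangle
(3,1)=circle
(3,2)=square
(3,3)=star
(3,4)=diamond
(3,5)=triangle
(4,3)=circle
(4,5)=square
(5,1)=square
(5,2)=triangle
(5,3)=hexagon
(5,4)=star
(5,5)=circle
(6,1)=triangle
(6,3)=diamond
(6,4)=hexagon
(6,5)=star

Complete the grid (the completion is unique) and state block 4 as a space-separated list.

Block 4, plot 2: block 4 has {circle, square} and plot 2 has {square, triangle, star, hexagon}, leaving only diamond.
Block 4, plot 1: block 4 has {circle, square, diamond} and plot 1 has {circle, square, triangle, star}, leaving only hexagon.
Block 4, plot 4: block 4 has {circle, square, hexagon, diamond} and plot 4 has {circle, square, star, hexagon, diamond}, leaving only triangle.
Block 4, plot 6: block 4 has {circle, square, triangle, hexagon, diamond} and plot 6 has {circle, triangle}, leaving only star.
So block 4 reads: hexagon diamond circle triangle square star.

hexagon diamond circle triangle square star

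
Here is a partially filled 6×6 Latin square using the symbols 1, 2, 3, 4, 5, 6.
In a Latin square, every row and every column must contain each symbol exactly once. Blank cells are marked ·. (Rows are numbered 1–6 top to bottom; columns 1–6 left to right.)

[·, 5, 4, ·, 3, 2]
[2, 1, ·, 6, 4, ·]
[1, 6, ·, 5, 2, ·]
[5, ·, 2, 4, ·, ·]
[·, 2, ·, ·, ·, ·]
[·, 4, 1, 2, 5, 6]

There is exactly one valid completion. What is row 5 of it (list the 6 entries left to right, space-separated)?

Row 1, column 1: row 1 has {2, 3, 4, 5} and column 1 has {1, 2, 5}, leaving only 6.
Row 1, column 4: row 1 has {2, 3, 4, 5, 6} and column 4 has {2, 4, 5, 6}, leaving only 1.
Row 5, column 4: row 5 has {2} and column 4 has {1, 2, 4, 5, 6}, leaving only 3.
Row 5, column 1: row 5 has {2, 3} and column 1 has {1, 2, 5, 6}, leaving only 4.
Row 3, column 3: row 3 has {1, 2, 5, 6} and column 3 has {1, 2, 4}, leaving only 3.
Row 2, column 3: row 2 has {1, 2, 4, 6} and column 3 has {1, 2, 3, 4}, leaving only 5.
Row 5, column 3: row 5 has {2, 3, 4} and column 3 has {1, 2, 3, 4, 5}, leaving only 6.
Row 5, column 5: row 5 has {2, 3, 4, 6} and column 5 has {2, 3, 4, 5}, leaving only 1.
Row 5, column 6: row 5 has {1, 2, 3, 4, 6} and column 6 has {2, 6}, leaving only 5.
So row 5 reads: 4 2 6 3 1 5.

4 2 6 3 1 5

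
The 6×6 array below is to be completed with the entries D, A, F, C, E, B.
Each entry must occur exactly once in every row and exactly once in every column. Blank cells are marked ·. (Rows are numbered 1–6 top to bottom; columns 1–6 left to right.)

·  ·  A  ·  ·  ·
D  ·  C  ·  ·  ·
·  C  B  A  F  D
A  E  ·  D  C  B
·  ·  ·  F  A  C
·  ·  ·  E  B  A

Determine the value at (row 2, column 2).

A

Row 2, column 4: row 2 has {D, C} and column 4 has {D, A, F, E}, leaving only B.
Row 1, column 4: row 1 has {A} and column 4 has {D, A, F, E, B}, leaving only C.
Row 2, column 5: row 2 has {D, C, B} and column 5 has {A, F, C, B}, leaving only E.
Row 1, column 5: row 1 has {A, C} and column 5 has {A, F, C, E, B}, leaving only D.
Row 2, column 6: row 2 has {D, C, E, B} and column 6 has {D, A, C, B}, leaving only F.
Row 2 already has {D, F, C, E, B} and column 2 already has {C, E}, so row 2, column 2 must be A.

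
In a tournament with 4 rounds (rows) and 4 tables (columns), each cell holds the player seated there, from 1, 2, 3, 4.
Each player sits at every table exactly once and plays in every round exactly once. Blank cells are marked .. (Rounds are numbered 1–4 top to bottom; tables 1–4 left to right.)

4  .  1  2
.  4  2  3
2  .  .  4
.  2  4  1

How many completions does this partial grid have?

1

Round 1, table 2: eliminating its round and table leaves {3}.
Round 2, table 1: eliminating its round and table leaves {1}.
Round 3, table 2: eliminating its round and table leaves {1, 3}.
Round 3, table 3: eliminating its round and table leaves {3}.
Round 4, table 1: eliminating its round and table leaves {3}.
Only one assignment across all blanks avoids any round or table repeat, giving 1 completion.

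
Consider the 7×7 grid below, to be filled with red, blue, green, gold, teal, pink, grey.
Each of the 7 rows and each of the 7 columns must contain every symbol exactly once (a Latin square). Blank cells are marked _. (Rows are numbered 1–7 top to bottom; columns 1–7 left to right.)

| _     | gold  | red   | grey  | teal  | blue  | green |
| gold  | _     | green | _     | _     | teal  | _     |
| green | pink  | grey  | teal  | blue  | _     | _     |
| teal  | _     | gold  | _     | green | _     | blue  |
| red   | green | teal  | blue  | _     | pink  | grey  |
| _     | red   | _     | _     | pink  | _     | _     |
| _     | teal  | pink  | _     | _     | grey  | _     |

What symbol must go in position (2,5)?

Row 1, column 1: row 1 has {red, blue, green, gold, teal, grey} and column 1 has {red, green, gold, teal}, leaving only pink.
Row 4, column 2: row 4 has {blue, green, gold, teal} and column 2 has {red, green, gold, teal, pink}, leaving only grey.
Row 2, column 2: row 2 has {green, gold, teal} and column 2 has {red, green, gold, teal, pink, grey}, leaving only blue.
Row 4, column 6: row 4 has {blue, green, gold, teal, grey} and column 6 has {blue, teal, pink, grey}, leaving only red.
Row 3, column 6: row 3 has {blue, green, teal, pink, grey} and column 6 has {red, blue, teal, pink, grey}, leaving only gold.
Row 3, column 7: row 3 has {blue, green, gold, teal, pink, grey} and column 7 has {blue, green, grey}, leaving only red.
Row 2, column 7: row 2 has {blue, green, gold, teal} and column 7 has {red, blue, green, grey}, leaving only pink.
Row 2, column 4: row 2 has {blue, green, gold, teal, pink} and column 4 has {blue, teal, grey}, leaving only red.
Row 2 already has {red, blue, green, gold, teal, pink} and column 5 already has {blue, green, teal, pink}, so row 2, column 5 must be grey.

grey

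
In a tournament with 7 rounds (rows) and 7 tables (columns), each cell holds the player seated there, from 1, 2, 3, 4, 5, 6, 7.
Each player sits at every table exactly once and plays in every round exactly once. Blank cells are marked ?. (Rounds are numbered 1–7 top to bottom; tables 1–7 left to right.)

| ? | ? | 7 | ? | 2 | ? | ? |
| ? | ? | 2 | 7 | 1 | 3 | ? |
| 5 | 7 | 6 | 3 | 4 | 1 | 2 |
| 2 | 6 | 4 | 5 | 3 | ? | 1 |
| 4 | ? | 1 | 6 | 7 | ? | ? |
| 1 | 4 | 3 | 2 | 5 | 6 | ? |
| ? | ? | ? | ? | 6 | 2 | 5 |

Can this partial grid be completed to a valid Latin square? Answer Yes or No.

No

Round 7, table 3: round 7 together with table 3 already contain {1, 2, 3, 4, 5, 6, 7} — every symbol — so nothing can go there. The grid has no valid completion.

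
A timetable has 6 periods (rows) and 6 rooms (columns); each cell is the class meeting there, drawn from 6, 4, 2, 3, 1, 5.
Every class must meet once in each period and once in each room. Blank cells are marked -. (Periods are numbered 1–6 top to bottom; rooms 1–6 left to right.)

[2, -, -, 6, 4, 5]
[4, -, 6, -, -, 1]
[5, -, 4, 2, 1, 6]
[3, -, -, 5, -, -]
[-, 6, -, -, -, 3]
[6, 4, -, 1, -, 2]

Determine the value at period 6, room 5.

Period 2, room 4: period 2 has {6, 4, 1} and room 4 has {6, 2, 1, 5}, leaving only 3.
Period 3, room 2: period 3 has {6, 4, 2, 1, 5} and room 2 has {6, 4}, leaving only 3.
Period 1, room 2: period 1 has {6, 4, 2, 5} and room 2 has {6, 4, 3}, leaving only 1.
Period 1, room 3: period 1 has {6, 4, 2, 1, 5} and room 3 has {6, 4}, leaving only 3.
Period 4, room 2: period 4 has {3, 5} and room 2 has {6, 4, 3, 1}, leaving only 2.
Period 2, room 2: period 2 has {6, 4, 3, 1} and room 2 has {6, 4, 2, 3, 1}, leaving only 5.
Period 2, room 5: period 2 has {6, 4, 3, 1, 5} and room 5 has {4, 1}, leaving only 2.
Period 4, room 3: period 4 has {2, 3, 5} and room 3 has {6, 4, 3}, leaving only 1.
Period 4, room 5: period 4 has {2, 3, 1, 5} and room 5 has {4, 2, 1}, leaving only 6.
Period 4, room 6: period 4 has {6, 2, 3, 1, 5} and room 6 has {6, 2, 3, 1, 5}, leaving only 4.
Period 5, room 1: period 5 has {6, 3} and room 1 has {6, 4, 2, 3, 5}, leaving only 1.
Period 5, room 4: period 5 has {6, 3, 1} and room 4 has {6, 2, 3, 1, 5}, leaving only 4.
Period 5, room 5: period 5 has {6, 4, 3, 1} and room 5 has {6, 4, 2, 1}, leaving only 5.
Period 6 already has {6, 4, 2, 1} and room 5 already has {6, 4, 2, 1, 5}, so period 6, room 5 must be 3.

3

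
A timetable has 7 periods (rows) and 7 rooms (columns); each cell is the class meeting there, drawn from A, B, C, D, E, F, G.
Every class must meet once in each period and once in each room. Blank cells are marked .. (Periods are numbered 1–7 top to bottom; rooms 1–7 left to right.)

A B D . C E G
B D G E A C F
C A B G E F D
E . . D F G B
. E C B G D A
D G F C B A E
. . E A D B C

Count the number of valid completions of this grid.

1

Period 1, room 4: eliminating its period and room leaves {F}.
Period 4, room 2: eliminating its period and room leaves {C}.
Period 4, room 3: eliminating its period and room leaves {A}.
Period 5, room 1: eliminating its period and room leaves {F}.
Period 7, room 1: eliminating its period and room leaves {F, G}.
Period 7, room 2: eliminating its period and room leaves {F}.
Only one assignment across all blanks avoids any period or room repeat, giving 1 completion.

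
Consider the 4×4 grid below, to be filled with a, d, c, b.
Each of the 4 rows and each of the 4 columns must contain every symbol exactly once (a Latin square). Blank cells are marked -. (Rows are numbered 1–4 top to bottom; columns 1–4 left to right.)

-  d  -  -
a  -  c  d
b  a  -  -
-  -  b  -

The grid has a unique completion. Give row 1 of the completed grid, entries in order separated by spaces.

Row 1, column 1: row 1 has {d} and column 1 has {a, b}, leaving only c.
Row 1, column 3: row 1 has {d, c} and column 3 has {c, b}, leaving only a.
Row 1, column 4: row 1 has {a, d, c} and column 4 has {d}, leaving only b.
So row 1 reads: c d a b.

c d a b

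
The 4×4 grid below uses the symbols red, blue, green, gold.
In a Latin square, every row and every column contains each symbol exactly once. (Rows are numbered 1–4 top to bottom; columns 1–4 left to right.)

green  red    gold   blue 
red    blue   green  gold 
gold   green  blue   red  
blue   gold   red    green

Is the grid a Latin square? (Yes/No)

Yes

Each row is a permutation of the 4 symbols, and so is each column.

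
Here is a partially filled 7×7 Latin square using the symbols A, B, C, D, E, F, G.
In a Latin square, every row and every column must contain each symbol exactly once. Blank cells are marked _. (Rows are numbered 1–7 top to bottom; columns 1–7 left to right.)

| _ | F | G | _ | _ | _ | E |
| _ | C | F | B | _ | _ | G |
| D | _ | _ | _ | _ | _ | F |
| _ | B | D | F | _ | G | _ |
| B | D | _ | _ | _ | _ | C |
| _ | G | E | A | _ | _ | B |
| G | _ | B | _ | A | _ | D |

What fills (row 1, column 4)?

D

Row 4, column 7: row 4 has {B, D, F, G} and column 7 has {B, C, D, E, F, G}, leaving only A.
Row 5, column 3: row 5 has {B, C, D} and column 3 has {B, D, E, F, G}, leaving only A.
Row 3, column 3: row 3 has {D, F} and column 3 has {A, B, D, E, F, G}, leaving only C.
Row 7, column 2: row 7 has {A, B, D, G} and column 2 has {B, C, D, F, G}, leaving only E.
Row 3, column 2: row 3 has {C, D, F} and column 2 has {B, C, D, E, F, G}, leaving only A.
Row 7, column 4: row 7 has {A, B, D, E, G} and column 4 has {A, B, F}, leaving only C.
Row 1 already has {E, F, G} and column 4 already has {A, B, C, F}, so row 1, column 4 must be D.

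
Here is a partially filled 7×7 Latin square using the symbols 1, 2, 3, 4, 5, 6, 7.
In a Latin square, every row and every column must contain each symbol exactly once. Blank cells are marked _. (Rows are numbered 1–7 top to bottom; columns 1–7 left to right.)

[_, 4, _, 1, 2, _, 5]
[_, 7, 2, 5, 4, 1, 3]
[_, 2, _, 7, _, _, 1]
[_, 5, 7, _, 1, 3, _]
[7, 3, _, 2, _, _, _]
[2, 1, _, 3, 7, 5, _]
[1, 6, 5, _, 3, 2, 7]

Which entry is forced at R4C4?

6

Row 2, column 1: row 2 has {1, 2, 3, 4, 5, 7} and column 1 has {1, 2, 7}, leaving only 6.
Row 1, column 1: row 1 has {1, 2, 4, 5} and column 1 has {1, 2, 6, 7}, leaving only 3.
Row 1, column 3: row 1 has {1, 2, 3, 4, 5} and column 3 has {2, 5, 7}, leaving only 6.
Row 1, column 6: row 1 has {1, 2, 3, 4, 5, 6} and column 6 has {1, 2, 3, 5}, leaving only 7.
Row 4, column 1: row 4 has {1, 3, 5, 7} and column 1 has {1, 2, 3, 6, 7}, leaving only 4.
Row 4 already has {1, 3, 4, 5, 7} and column 4 already has {1, 2, 3, 5, 7}, so row 4, column 4 must be 6.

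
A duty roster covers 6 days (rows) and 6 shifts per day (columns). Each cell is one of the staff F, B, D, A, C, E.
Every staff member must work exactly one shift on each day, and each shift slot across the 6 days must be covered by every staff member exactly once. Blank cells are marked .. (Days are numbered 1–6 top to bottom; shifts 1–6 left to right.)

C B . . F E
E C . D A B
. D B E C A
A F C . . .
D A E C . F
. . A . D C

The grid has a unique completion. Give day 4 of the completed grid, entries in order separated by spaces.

Day 4, shift 4: day 4 has {F, A, C} and shift 4 has {D, C, E}, leaving only B.
Day 4, shift 5: day 4 has {F, B, A, C} and shift 5 has {F, D, A, C}, leaving only E.
Day 4, shift 6: day 4 has {F, B, A, C, E} and shift 6 has {F, B, A, C, E}, leaving only D.
So day 4 reads: A F C B E D.

A F C B E D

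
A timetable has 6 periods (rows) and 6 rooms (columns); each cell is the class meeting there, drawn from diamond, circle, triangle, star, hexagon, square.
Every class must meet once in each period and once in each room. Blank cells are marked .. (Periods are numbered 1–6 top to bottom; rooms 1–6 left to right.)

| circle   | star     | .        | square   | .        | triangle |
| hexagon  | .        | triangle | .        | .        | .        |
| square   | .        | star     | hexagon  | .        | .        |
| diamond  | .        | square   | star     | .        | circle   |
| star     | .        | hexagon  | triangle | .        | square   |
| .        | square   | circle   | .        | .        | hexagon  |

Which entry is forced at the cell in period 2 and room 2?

diamond

Period 1, room 3: period 1 has {circle, triangle, star, square} and room 3 has {circle, triangle, star, hexagon, square}, leaving only diamond.
Period 1, room 5: period 1 has {diamond, circle, triangle, star, square} and room 5 has {}, leaving only hexagon.
Period 3, room 6: period 3 has {star, hexagon, square} and room 6 has {circle, triangle, hexagon, square}, leaving only diamond.
Period 2, room 6: period 2 has {triangle, hexagon} and room 6 has {diamond, circle, triangle, hexagon, square}, leaving only star.
Period 4, room 5: period 4 has {diamond, circle, star, square} and room 5 has {hexagon}, leaving only triangle.
Period 3, room 5: period 3 has {diamond, star, hexagon, square} and room 5 has {triangle, hexagon}, leaving only circle.
Period 3, room 2: period 3 has {diamond, circle, star, hexagon, square} and room 2 has {star, square}, leaving only triangle.
Period 4, room 2: period 4 has {diamond, circle, triangle, star, square} and room 2 has {triangle, star, square}, leaving only hexagon.
Period 5, room 5: period 5 has {triangle, star, hexagon, square} and room 5 has {circle, triangle, hexagon}, leaving only diamond.
Period 2, room 5: period 2 has {triangle, star, hexagon} and room 5 has {diamond, circle, triangle, hexagon}, leaving only square.
Period 5, room 2: period 5 has {diamond, triangle, star, hexagon, square} and room 2 has {triangle, star, hexagon, square}, leaving only circle.
Period 2 already has {triangle, star, hexagon, square} and room 2 already has {circle, triangle, star, hexagon, square}, so period 2, room 2 must be diamond.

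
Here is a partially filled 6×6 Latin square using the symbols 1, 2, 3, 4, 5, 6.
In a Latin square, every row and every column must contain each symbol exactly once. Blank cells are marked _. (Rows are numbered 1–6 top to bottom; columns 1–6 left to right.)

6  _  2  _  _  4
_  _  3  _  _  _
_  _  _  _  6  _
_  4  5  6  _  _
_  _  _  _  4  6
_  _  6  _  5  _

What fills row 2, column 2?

6

Row 5, column 3: row 5 has {4, 6} and column 3 has {2, 3, 5, 6}, leaving only 1.
Row 3, column 3: row 3 has {6} and column 3 has {1, 2, 3, 5, 6}, leaving only 4.
Row 2, column 2 is narrowed to {1, 2, 5, 6}.
If it were 1, then row 2, column 4 would be left with no valid symbol.
If it were 2, then row 2, column 4 would be left with no valid symbol.
If it were 5, propagating the remaining blanks reaches a contradiction.
So row 2, column 2 must be 6.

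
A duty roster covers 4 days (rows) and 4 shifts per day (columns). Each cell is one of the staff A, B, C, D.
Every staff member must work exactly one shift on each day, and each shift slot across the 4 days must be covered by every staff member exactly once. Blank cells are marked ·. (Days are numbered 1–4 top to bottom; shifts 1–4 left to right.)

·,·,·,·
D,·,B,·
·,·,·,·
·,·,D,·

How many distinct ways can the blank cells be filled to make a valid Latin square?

Day 1, shift 1: eliminating its day and shift leaves {A, B, C}.
Day 1, shift 2: eliminating its day and shift leaves {A, B, C, D}.
Day 1, shift 3: eliminating its day and shift leaves {A, C}.
Day 1, shift 4: eliminating its day and shift leaves {A, B, C, D}.
Day 2, shift 2: eliminating its day and shift leaves {A, C}.
Day 2, shift 4: eliminating its day and shift leaves {A, C}.
Day 3, shift 1: eliminating its day and shift leaves {A, B, C}.
Day 3, shift 2: eliminating its day and shift leaves {A, B, C, D}.
Day 3, shift 3: eliminating its day and shift leaves {A, C}.
Day 3, shift 4: eliminating its day and shift leaves {A, B, C, D}.
Day 4, shift 1: eliminating its day and shift leaves {A, B, C}.
Day 4, shift 2: eliminating its day and shift leaves {A, B, C}.
Day 4, shift 4: eliminating its day and shift leaves {A, B, C}.
Enumerating the assignments across these blanks that avoid any day or shift repeat gives 16 completions.

16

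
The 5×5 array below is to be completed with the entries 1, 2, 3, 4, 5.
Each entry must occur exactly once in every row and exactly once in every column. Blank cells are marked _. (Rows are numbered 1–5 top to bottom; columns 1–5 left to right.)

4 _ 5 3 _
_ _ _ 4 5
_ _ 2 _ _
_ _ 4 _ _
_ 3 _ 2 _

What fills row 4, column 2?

5

Row 5, column 3: row 5 has {2, 3} and column 3 has {2, 4, 5}, leaving only 1.
Row 2, column 3: row 2 has {4, 5} and column 3 has {1, 2, 4, 5}, leaving only 3.
Row 5, column 1: row 5 has {1, 2, 3} and column 1 has {4}, leaving only 5.
Row 5, column 5: row 5 has {1, 2, 3, 5} and column 5 has {5}, leaving only 4.
Row 4, column 2 is narrowed to {1, 2, 5}.
If it were 1, then row 2, column 2 would be left with no valid symbol.
If it were 2, then row 2, column 2 would be left with no valid symbol.
So row 4, column 2 must be 5.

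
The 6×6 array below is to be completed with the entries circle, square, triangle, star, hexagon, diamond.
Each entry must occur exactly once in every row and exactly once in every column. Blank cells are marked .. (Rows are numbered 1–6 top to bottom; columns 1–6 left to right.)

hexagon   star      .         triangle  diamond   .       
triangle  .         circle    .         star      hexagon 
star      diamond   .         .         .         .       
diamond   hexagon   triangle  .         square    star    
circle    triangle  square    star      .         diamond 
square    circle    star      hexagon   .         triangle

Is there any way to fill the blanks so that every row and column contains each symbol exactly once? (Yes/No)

No

Row 1, column 3: row 1 together with column 3 already contain {circle, square, triangle, star, hexagon, diamond} — every symbol — so nothing can go there. The grid has no valid completion.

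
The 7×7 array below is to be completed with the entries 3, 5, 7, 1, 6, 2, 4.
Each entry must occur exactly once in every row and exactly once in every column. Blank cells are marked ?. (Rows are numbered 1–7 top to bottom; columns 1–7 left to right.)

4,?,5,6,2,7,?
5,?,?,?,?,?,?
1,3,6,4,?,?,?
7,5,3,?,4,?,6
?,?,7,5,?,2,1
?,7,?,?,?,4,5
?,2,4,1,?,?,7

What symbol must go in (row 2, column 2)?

6

Row 1, column 2: row 1 has {5, 7, 6, 2, 4} and column 2 has {3, 5, 7, 2}, leaving only 1.
Row 1, column 7: row 1 has {5, 7, 1, 6, 2, 4} and column 7 has {5, 7, 1, 6}, leaving only 3.
Row 3, column 6: row 3 has {3, 1, 6, 4} and column 6 has {7, 2, 4}, leaving only 5.
Row 3, column 5: row 3 has {3, 5, 1, 6, 4} and column 5 has {2, 4}, leaving only 7.
Row 3, column 7: row 3 has {3, 5, 7, 1, 6, 4} and column 7 has {3, 5, 7, 1, 6}, leaving only 2.
Row 2, column 7: row 2 has {5} and column 7 has {3, 5, 7, 1, 6, 2}, leaving only 4.
Row 2 already has {5, 4} and column 2 already has {3, 5, 7, 1, 2}, so row 2, column 2 must be 6.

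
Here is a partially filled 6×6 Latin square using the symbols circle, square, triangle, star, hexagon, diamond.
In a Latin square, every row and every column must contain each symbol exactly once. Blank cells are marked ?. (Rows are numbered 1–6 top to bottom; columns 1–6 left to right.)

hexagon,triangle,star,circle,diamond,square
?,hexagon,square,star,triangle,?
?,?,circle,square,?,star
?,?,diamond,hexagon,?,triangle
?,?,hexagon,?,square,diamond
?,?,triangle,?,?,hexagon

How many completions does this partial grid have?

4

Row 2, column 1: eliminating its row and column leaves {circle, diamond}.
Row 2, column 6: eliminating its row and column leaves {circle}.
Row 3, column 1: eliminating its row and column leaves {triangle, diamond}.
Row 3, column 2: eliminating its row and column leaves {diamond}.
Row 3, column 5: eliminating its row and column leaves {hexagon}.
Row 4, column 1: eliminating its row and column leaves {circle, square, star}.
Row 4, column 2: eliminating its row and column leaves {circle, square, star}.
Row 4, column 5: eliminating its row and column leaves {circle, star}.
Row 5, column 1: eliminating its row and column leaves {circle, triangle, star}.
Row 5, column 2: eliminating its row and column leaves {circle, star}.
Row 5, column 4: eliminating its row and column leaves {triangle}.
Row 6, column 1: eliminating its row and column leaves {circle, square, star, diamond}.
Row 6, column 2: eliminating its row and column leaves {circle, square, star, diamond}.
Row 6, column 4: eliminating its row and column leaves {diamond}.
Row 6, column 5: eliminating its row and column leaves {circle, star}.
Enumerating the assignments across these blanks that avoid any row or column repeat gives 4 completions.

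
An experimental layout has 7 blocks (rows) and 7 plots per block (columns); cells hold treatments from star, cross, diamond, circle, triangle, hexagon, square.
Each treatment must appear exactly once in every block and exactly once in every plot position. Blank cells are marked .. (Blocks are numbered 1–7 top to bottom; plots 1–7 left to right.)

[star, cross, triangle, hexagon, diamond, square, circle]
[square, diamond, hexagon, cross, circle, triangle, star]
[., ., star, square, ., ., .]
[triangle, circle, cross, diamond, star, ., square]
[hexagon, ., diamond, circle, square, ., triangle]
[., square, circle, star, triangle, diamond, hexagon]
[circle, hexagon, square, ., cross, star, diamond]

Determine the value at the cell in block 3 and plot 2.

Block 3 already has {star, square} and plot 2 already has {cross, diamond, circle, hexagon, square}, so block 3, plot 2 must be triangle.

triangle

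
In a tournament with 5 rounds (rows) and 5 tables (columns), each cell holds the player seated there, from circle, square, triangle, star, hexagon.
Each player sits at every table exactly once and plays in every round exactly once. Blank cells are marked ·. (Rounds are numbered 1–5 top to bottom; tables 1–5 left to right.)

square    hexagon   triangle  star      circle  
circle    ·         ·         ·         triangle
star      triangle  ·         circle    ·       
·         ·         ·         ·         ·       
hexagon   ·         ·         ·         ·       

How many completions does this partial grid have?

Round 2, table 2: eliminating its round and table leaves {square, star}.
Round 2, table 3: eliminating its round and table leaves {square, star, hexagon}.
Round 2, table 4: eliminating its round and table leaves {square, hexagon}.
Round 3, table 3: eliminating its round and table leaves {square, hexagon}.
Round 3, table 5: eliminating its round and table leaves {square, hexagon}.
Round 4, table 1: eliminating its round and table leaves {triangle}.
Round 4, table 2: eliminating its round and table leaves {circle, square, star}.
Round 4, table 3: eliminating its round and table leaves {circle, square, star, hexagon}.
Round 4, table 4: eliminating its round and table leaves {square, triangle, hexagon}.
Round 4, table 5: eliminating its round and table leaves {square, star, hexagon}.
Round 5, table 2: eliminating its round and table leaves {circle, square, star}.
Round 5, table 3: eliminating its round and table leaves {circle, square, star}.
Round 5, table 4: eliminating its round and table leaves {square, triangle}.
Round 5, table 5: eliminating its round and table leaves {square, star}.
Enumerating the assignments across these blanks that avoid any round or table repeat gives 5 completions.

5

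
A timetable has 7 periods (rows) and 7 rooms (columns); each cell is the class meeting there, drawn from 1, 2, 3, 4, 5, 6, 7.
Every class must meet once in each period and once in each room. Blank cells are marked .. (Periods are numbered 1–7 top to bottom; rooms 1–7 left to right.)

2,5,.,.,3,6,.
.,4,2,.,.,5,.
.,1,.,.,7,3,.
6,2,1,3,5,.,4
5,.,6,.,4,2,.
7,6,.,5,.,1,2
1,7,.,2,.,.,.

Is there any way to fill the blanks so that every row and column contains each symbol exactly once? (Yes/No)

Period 6, room 5: period 6 together with room 5 already contain {1, 2, 3, 4, 5, 6, 7} — every symbol — so nothing can go there. The grid has no valid completion.

No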